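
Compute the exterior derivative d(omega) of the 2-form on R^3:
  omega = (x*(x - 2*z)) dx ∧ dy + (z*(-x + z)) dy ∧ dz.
d(omega) = (-2*x - z) dx ∧ dy ∧ dz

For a 2-form omega = sum_{i<j} g_{ij} dx_i ∧ dx_j, the exterior derivative is
  d(omega) = sum_{i<j} d(g_{ij}) ∧ dx_i ∧ dx_j = sum_{i<j, k} (∂g_{ij}/∂x_k) dx_k ∧ dx_i ∧ dx_j.
Expand each term, using dx_k ∧ dx_i ∧ dx_j = sgn(permutation) dx_{(a)} ∧ dx_{(b)} ∧ dx_{(c)} with (a < b < c) sorted:
  d(x*(x - 2*z)) includes (∂/∂z)(x*(x - 2*z)) dz = (-2*x) dz, which multiplied by dx ∧ dy gives (-2*x) dx ∧ dy ∧ dz
  d(z*(-x + z)) includes (∂/∂x)(z*(-x + z)) dx = (-z) dx, which multiplied by dy ∧ dz gives (-z) dx ∧ dy ∧ dz
Collecting like 3-forms: d(omega) = (-2*x - z) dx ∧ dy ∧ dz.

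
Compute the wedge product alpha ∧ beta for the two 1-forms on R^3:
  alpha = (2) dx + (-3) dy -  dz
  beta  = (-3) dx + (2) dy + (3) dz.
alpha ∧ beta = (-5) dx ∧ dy + (3) dx ∧ dz + (-7) dy ∧ dz

Distribute the wedge, using dx_i ∧ dx_j = -dx_j ∧ dx_i and dx_i ∧ dx_i = 0. For each pair (i, j) with i < j, the coefficient of dx_i ∧ dx_j in alpha ∧ beta is (alpha_i * beta_j - alpha_j * beta_i). Collecting: alpha ∧ beta = (-5) dx ∧ dy + (3) dx ∧ dz + (-7) dy ∧ dz.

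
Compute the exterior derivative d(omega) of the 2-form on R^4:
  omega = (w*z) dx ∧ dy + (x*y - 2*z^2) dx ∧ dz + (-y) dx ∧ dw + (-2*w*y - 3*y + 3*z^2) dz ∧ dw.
d(omega) = (w - x) dx ∧ dy ∧ dz + (z + 1) dx ∧ dy ∧ dw + (-2*w - 3) dy ∧ dz ∧ dw

For a 2-form omega = sum_{i<j} g_{ij} dx_i ∧ dx_j, the exterior derivative is
  d(omega) = sum_{i<j} d(g_{ij}) ∧ dx_i ∧ dx_j = sum_{i<j, k} (∂g_{ij}/∂x_k) dx_k ∧ dx_i ∧ dx_j.
Expand each term, using dx_k ∧ dx_i ∧ dx_j = sgn(permutation) dx_{(a)} ∧ dx_{(b)} ∧ dx_{(c)} with (a < b < c) sorted:
  d(w*z) includes (∂/∂z)(w*z) dz = (w) dz, which multiplied by dx ∧ dy gives (w) dx ∧ dy ∧ dz
  d(w*z) includes (∂/∂w)(w*z) dw = (z) dw, which multiplied by dx ∧ dy gives (z) dx ∧ dy ∧ dw
  d(x*y - 2*z^2) includes (∂/∂y)(x*y - 2*z^2) dy = (x) dy, which multiplied by dx ∧ dz gives (-x) dx ∧ dy ∧ dz
  d(-y) includes (∂/∂y)(-y) dy = (-1) dy, which multiplied by dx ∧ dw gives (1) dx ∧ dy ∧ dw
  d(-2*w*y - 3*y + 3*z^2) includes (∂/∂y)(-2*w*y - 3*y + 3*z^2) dy = (-2*w - 3) dy, which multiplied by dz ∧ dw gives (-2*w - 3) dy ∧ dz ∧ dw
Collecting like 3-forms: d(omega) = (w - x) dx ∧ dy ∧ dz + (z + 1) dx ∧ dy ∧ dw + (-2*w - 3) dy ∧ dz ∧ dw.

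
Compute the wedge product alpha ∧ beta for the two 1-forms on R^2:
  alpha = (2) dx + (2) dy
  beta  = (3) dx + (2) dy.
alpha ∧ beta = (-2) dx ∧ dy

Distribute the wedge, using dx_i ∧ dx_j = -dx_j ∧ dx_i and dx_i ∧ dx_i = 0. For each pair (i, j) with i < j, the coefficient of dx_i ∧ dx_j in alpha ∧ beta is (alpha_i * beta_j - alpha_j * beta_i). Collecting: alpha ∧ beta = (-2) dx ∧ dy.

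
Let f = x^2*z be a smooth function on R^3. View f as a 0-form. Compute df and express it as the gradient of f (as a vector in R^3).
df = (2*x*z) dx + (0) dy + (x^2) dz; grad f = (2*x*z, 0, x^2)

For a 0-form f, d f = (∂f/∂x) dx + (∂f/∂y) dy + (∂f/∂z) dz. The components of the vector representation are exactly the entries of grad f in Cartesian coordinates:
  ∂f/∂x = 2*x*z
  ∂f/∂y = 0
  ∂f/∂z = x^2.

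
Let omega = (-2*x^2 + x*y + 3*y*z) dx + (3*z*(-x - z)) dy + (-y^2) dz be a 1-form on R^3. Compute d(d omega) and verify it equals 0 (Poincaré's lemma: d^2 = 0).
d(d omega) = 0

Step 1: d omega = sum_{i<j} (∂f_j/∂x_i - ∂f_i/∂x_j) dx_i ∧ dx_j:
  coeff of dx ∧ dy: -x - 6*z
  coeff of dx ∧ dz: -3*y
  coeff of dy ∧ dz: 3*x - 2*y + 6*z
Step 2: Apply d again to each 2-form coefficient. The only possible 3-form in R^3 is dx ∧ dy ∧ dz, with coefficient
  ∂(coeff of dy∧dz)/∂x - ∂(coeff of dx∧dz)/∂y + ∂(coeff of dx∧dy)/∂z
  = ∂/∂x (3*x - 2*y + 6*z) - ∂/∂y (-3*y) + ∂/∂z (-x - 6*z).
Each of these terms simplifies to sums of mixed partials that cancel in pairs. The result is 0 (by equality of mixed partials for smooth functions — Schwarz / Clairaut).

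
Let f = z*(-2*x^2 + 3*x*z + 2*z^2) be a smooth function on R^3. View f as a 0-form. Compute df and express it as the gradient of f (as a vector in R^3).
df = (z*(-4*x + 3*z)) dx + (0) dy + (-2*x^2 + 6*x*z + 6*z^2) dz; grad f = (z*(-4*x + 3*z), 0, -2*x^2 + 6*x*z + 6*z^2)

For a 0-form f, d f = (∂f/∂x) dx + (∂f/∂y) dy + (∂f/∂z) dz. The components of the vector representation are exactly the entries of grad f in Cartesian coordinates:
  ∂f/∂x = z*(-4*x + 3*z)
  ∂f/∂y = 0
  ∂f/∂z = -2*x^2 + 6*x*z + 6*z^2.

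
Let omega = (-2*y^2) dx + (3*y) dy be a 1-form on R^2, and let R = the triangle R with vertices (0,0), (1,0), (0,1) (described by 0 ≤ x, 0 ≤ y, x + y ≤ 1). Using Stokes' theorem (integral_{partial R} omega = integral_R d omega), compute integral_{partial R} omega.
integral_(partial R) omega = 2/3

Stokes: integral_partial_R omega = integral_R d omega with d omega = (∂Q/∂x - ∂P/∂y) dx ∧ dy.
  ∂Q/∂x = 0
  ∂P/∂y = -4*y
  integrand = ∂Q/∂x - ∂P/∂y = 4*y.
Integrating over R: integral_0^1 integral_0^{1-x} (4*y) dy dx = 2/3.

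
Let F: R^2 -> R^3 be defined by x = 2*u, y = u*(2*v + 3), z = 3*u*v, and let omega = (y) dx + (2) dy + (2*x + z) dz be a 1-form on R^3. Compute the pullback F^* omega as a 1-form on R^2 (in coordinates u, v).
F^* omega = (9*u*v^2 + 16*u*v + 6*u + 4*v + 6) du + (u*(9*u*v + 12*u + 4)) dv

Using F^*(f dg) = (f ∘ F) d(g ∘ F), substitute each coordinate x_i by F_i(u, v) in f_i, and replace dx_i by d F_i = (∂F_i/∂u) du + (∂F_i/∂v) dv.
  For the x component: f_1(F) = u*(2*v + 3); d F_1 = (2) du + (0) dv
  For the y component: f_2(F) = 2; d F_2 = (2*v + 3) du + (2*u) dv
  For the z component: f_3(F) = u*(3*v + 4); d F_3 = (3*v) du + (3*u) dv
Combining and collecting du, dv coefficients:
  coeff of du: 9*u*v^2 + 16*u*v + 6*u + 4*v + 6
  coeff of dv: u*(9*u*v + 12*u + 4)
F^* omega = (9*u*v^2 + 16*u*v + 6*u + 4*v + 6) du + (u*(9*u*v + 12*u + 4)) dv.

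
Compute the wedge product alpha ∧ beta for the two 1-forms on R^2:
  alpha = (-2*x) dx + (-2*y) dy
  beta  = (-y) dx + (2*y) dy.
alpha ∧ beta = (-2*y*(2*x + y)) dx ∧ dy

Distribute the wedge, using dx_i ∧ dx_j = -dx_j ∧ dx_i and dx_i ∧ dx_i = 0. For each pair (i, j) with i < j, the coefficient of dx_i ∧ dx_j in alpha ∧ beta is (alpha_i * beta_j - alpha_j * beta_i). Collecting: alpha ∧ beta = (-2*y*(2*x + y)) dx ∧ dy.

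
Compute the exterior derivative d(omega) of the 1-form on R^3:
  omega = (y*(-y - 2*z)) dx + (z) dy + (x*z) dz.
d(omega) = (2*y + 2*z) dx ∧ dy + (2*y + z) dx ∧ dz + (-1) dy ∧ dz

For a 1-form omega = sum_i f_i dx_i, the exterior derivative is
  d(omega) = sum_{i < j} (∂f_j/∂x_i - ∂f_i/∂x_j) dx_i ∧ dx_j.
  coefficient of dx ∧ dy: ∂f_2/∂x - ∂f_1/∂y = ∂(z)/∂x - ∂(y*(-y - 2*z))/∂y = 2*y + 2*z
  coefficient of dx ∧ dz: ∂f_3/∂x - ∂f_1/∂z = ∂(x*z)/∂x - ∂(y*(-y - 2*z))/∂z = 2*y + z
  coefficient of dy ∧ dz: ∂f_3/∂y - ∂f_2/∂z = ∂(x*z)/∂y - ∂(z)/∂z = -1
Assembling: d(omega) = (2*y + 2*z) dx ∧ dy + (2*y + z) dx ∧ dz + (-1) dy ∧ dz.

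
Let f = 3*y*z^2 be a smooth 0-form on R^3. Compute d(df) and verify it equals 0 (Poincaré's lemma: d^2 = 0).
d(df) = 0

Step 1: df = sum_i (∂f/∂x_i) dx_i = (0) dx + (3*z^2) dy + (6*y*z) dz.
Step 2: Apply d again. Using the 1-form formula, the coefficient of dx ∧ dy in d(df) is ∂^2 f/∂x ∂y - ∂^2 f/∂y ∂x = (0) - (0) = 0 (equality of mixed partials for smooth f).
Similarly for dx ∧ dz and dy ∧ dz — all coefficients vanish. So d(df) = 0.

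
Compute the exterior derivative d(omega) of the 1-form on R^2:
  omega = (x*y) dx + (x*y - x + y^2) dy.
d(omega) = (-x + y - 1) dx ∧ dy

For a 1-form omega = sum_i f_i dx_i, the exterior derivative is
  d(omega) = sum_{i < j} (∂f_j/∂x_i - ∂f_i/∂x_j) dx_i ∧ dx_j.
  coefficient of dx ∧ dy: ∂f_2/∂x - ∂f_1/∂y = ∂(x*y - x + y^2)/∂x - ∂(x*y)/∂y = -x + y - 1
Assembling: d(omega) = (-x + y - 1) dx ∧ dy.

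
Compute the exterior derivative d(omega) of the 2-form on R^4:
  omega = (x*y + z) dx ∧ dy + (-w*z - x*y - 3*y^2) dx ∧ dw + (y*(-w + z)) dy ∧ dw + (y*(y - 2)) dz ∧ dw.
d(omega) = (1) dx ∧ dy ∧ dz + (x + 6*y) dx ∧ dy ∧ dw + (w) dx ∧ dz ∧ dw + (y - 2) dy ∧ dz ∧ dw

For a 2-form omega = sum_{i<j} g_{ij} dx_i ∧ dx_j, the exterior derivative is
  d(omega) = sum_{i<j} d(g_{ij}) ∧ dx_i ∧ dx_j = sum_{i<j, k} (∂g_{ij}/∂x_k) dx_k ∧ dx_i ∧ dx_j.
Expand each term, using dx_k ∧ dx_i ∧ dx_j = sgn(permutation) dx_{(a)} ∧ dx_{(b)} ∧ dx_{(c)} with (a < b < c) sorted:
  d(x*y + z) includes (∂/∂z)(x*y + z) dz = (1) dz, which multiplied by dx ∧ dy gives (1) dx ∧ dy ∧ dz
  d(-w*z - x*y - 3*y^2) includes (∂/∂y)(-w*z - x*y - 3*y^2) dy = (-x - 6*y) dy, which multiplied by dx ∧ dw gives (x + 6*y) dx ∧ dy ∧ dw
  d(-w*z - x*y - 3*y^2) includes (∂/∂z)(-w*z - x*y - 3*y^2) dz = (-w) dz, which multiplied by dx ∧ dw gives (w) dx ∧ dz ∧ dw
  d(y*(-w + z)) includes (∂/∂z)(y*(-w + z)) dz = (y) dz, which multiplied by dy ∧ dw gives (-y) dy ∧ dz ∧ dw
  d(y*(y - 2)) includes (∂/∂y)(y*(y - 2)) dy = (2*y - 2) dy, which multiplied by dz ∧ dw gives (2*y - 2) dy ∧ dz ∧ dw
Collecting like 3-forms: d(omega) = (1) dx ∧ dy ∧ dz + (x + 6*y) dx ∧ dy ∧ dw + (w) dx ∧ dz ∧ dw + (y - 2) dy ∧ dz ∧ dw.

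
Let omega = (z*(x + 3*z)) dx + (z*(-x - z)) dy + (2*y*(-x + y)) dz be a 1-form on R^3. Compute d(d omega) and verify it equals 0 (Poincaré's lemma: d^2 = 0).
d(d omega) = 0

Step 1: d omega = sum_{i<j} (∂f_j/∂x_i - ∂f_i/∂x_j) dx_i ∧ dx_j:
  coeff of dx ∧ dy: -z
  coeff of dx ∧ dz: -x - 2*y - 6*z
  coeff of dy ∧ dz: -x + 4*y + 2*z
Step 2: Apply d again to each 2-form coefficient. The only possible 3-form in R^3 is dx ∧ dy ∧ dz, with coefficient
  ∂(coeff of dy∧dz)/∂x - ∂(coeff of dx∧dz)/∂y + ∂(coeff of dx∧dy)/∂z
  = ∂/∂x (-x + 4*y + 2*z) - ∂/∂y (-x - 2*y - 6*z) + ∂/∂z (-z).
Each of these terms simplifies to sums of mixed partials that cancel in pairs. The result is 0 (by equality of mixed partials for smooth functions — Schwarz / Clairaut).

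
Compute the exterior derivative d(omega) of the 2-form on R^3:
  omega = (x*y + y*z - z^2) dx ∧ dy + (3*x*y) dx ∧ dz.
d(omega) = (-3*x + y - 2*z) dx ∧ dy ∧ dz

For a 2-form omega = sum_{i<j} g_{ij} dx_i ∧ dx_j, the exterior derivative is
  d(omega) = sum_{i<j} d(g_{ij}) ∧ dx_i ∧ dx_j = sum_{i<j, k} (∂g_{ij}/∂x_k) dx_k ∧ dx_i ∧ dx_j.
Expand each term, using dx_k ∧ dx_i ∧ dx_j = sgn(permutation) dx_{(a)} ∧ dx_{(b)} ∧ dx_{(c)} with (a < b < c) sorted:
  d(x*y + y*z - z^2) includes (∂/∂z)(x*y + y*z - z^2) dz = (y - 2*z) dz, which multiplied by dx ∧ dy gives (y - 2*z) dx ∧ dy ∧ dz
  d(3*x*y) includes (∂/∂y)(3*x*y) dy = (3*x) dy, which multiplied by dx ∧ dz gives (-3*x) dx ∧ dy ∧ dz
Collecting like 3-forms: d(omega) = (-3*x + y - 2*z) dx ∧ dy ∧ dz.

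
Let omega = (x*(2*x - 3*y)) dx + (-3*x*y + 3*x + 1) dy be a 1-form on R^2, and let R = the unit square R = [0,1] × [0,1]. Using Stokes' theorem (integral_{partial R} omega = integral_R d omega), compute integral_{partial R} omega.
integral_(partial R) omega = 3

Stokes: integral_partial_R omega = integral_R d omega with d omega = (∂Q/∂x - ∂P/∂y) dx ∧ dy.
  ∂Q/∂x = 3 - 3*y
  ∂P/∂y = -3*x
  integrand = ∂Q/∂x - ∂P/∂y = 3*x - 3*y + 3.
Integrating over R: integral_0^1 integral_0^1 (3*x - 3*y + 3) dx dy = 3.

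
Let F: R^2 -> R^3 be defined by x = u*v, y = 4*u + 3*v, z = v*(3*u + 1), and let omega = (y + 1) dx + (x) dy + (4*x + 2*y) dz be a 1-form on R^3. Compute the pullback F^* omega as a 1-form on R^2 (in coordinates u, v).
F^* omega = (v*(12*u*v + 32*u + 21*v + 1)) du + (12*u^2*v + 28*u^2 + 28*u*v + 9*u + 6*v) dv

Using F^*(f dg) = (f ∘ F) d(g ∘ F), substitute each coordinate x_i by F_i(u, v) in f_i, and replace dx_i by d F_i = (∂F_i/∂u) du + (∂F_i/∂v) dv.
  For the x component: f_1(F) = 4*u + 3*v + 1; d F_1 = (v) du + (u) dv
  For the y component: f_2(F) = u*v; d F_2 = (4) du + (3) dv
  For the z component: f_3(F) = 4*u*v + 8*u + 6*v; d F_3 = (3*v) du + (3*u + 1) dv
Combining and collecting du, dv coefficients:
  coeff of du: v*(12*u*v + 32*u + 21*v + 1)
  coeff of dv: 12*u^2*v + 28*u^2 + 28*u*v + 9*u + 6*v
F^* omega = (v*(12*u*v + 32*u + 21*v + 1)) du + (12*u^2*v + 28*u^2 + 28*u*v + 9*u + 6*v) dv.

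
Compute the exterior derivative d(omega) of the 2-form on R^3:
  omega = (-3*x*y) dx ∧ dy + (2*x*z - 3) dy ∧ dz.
d(omega) = (2*z) dx ∧ dy ∧ dz

For a 2-form omega = sum_{i<j} g_{ij} dx_i ∧ dx_j, the exterior derivative is
  d(omega) = sum_{i<j} d(g_{ij}) ∧ dx_i ∧ dx_j = sum_{i<j, k} (∂g_{ij}/∂x_k) dx_k ∧ dx_i ∧ dx_j.
Expand each term, using dx_k ∧ dx_i ∧ dx_j = sgn(permutation) dx_{(a)} ∧ dx_{(b)} ∧ dx_{(c)} with (a < b < c) sorted:
  d(2*x*z - 3) includes (∂/∂x)(2*x*z - 3) dx = (2*z) dx, which multiplied by dy ∧ dz gives (2*z) dx ∧ dy ∧ dz
Collecting like 3-forms: d(omega) = (2*z) dx ∧ dy ∧ dz.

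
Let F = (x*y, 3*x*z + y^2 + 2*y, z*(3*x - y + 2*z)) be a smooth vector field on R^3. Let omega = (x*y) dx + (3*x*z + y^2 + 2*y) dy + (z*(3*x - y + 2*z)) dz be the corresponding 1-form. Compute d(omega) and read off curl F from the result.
d(omega) = (-3*x - z) dy ∧ dz + (-3*z) dz ∧ dx + (-x + 3*z) dx ∧ dy; curl F = (-3*x - z, -3*z, -x + 3*z)

d omega = sum_{i<j} (∂f_j/∂x_i - ∂f_i/∂x_j) dx_i ∧ dx_j. Under the identification (dy ∧ dz, dz ∧ dx, dx ∧ dy) ↔ (e_x, e_y, e_z), the coefficients are exactly the components of curl F. Compute:
  ∂R/∂y - ∂Q/∂z = (-z) - (3*x) = -3*x - z
  ∂P/∂z - ∂R/∂x = (0) - (3*z) = -3*z
  ∂Q/∂x - ∂P/∂y = (3*z) - (x) = -x + 3*z.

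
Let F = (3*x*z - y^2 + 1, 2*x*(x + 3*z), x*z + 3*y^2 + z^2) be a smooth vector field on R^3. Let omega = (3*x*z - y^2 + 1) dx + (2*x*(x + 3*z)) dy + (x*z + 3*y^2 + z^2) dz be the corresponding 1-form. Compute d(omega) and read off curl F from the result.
d(omega) = (-6*x + 6*y) dy ∧ dz + (3*x - z) dz ∧ dx + (4*x + 2*y + 6*z) dx ∧ dy; curl F = (-6*x + 6*y, 3*x - z, 4*x + 2*y + 6*z)

d omega = sum_{i<j} (∂f_j/∂x_i - ∂f_i/∂x_j) dx_i ∧ dx_j. Under the identification (dy ∧ dz, dz ∧ dx, dx ∧ dy) ↔ (e_x, e_y, e_z), the coefficients are exactly the components of curl F. Compute:
  ∂R/∂y - ∂Q/∂z = (6*y) - (6*x) = -6*x + 6*y
  ∂P/∂z - ∂R/∂x = (3*x) - (z) = 3*x - z
  ∂Q/∂x - ∂P/∂y = (4*x + 6*z) - (-2*y) = 4*x + 2*y + 6*z.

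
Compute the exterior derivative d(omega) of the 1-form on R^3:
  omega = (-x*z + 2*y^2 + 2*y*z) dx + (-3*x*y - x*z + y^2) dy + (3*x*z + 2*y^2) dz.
d(omega) = (-7*y - 3*z) dx ∧ dy + (x - 2*y + 3*z) dx ∧ dz + (x + 4*y) dy ∧ dz

For a 1-form omega = sum_i f_i dx_i, the exterior derivative is
  d(omega) = sum_{i < j} (∂f_j/∂x_i - ∂f_i/∂x_j) dx_i ∧ dx_j.
  coefficient of dx ∧ dy: ∂f_2/∂x - ∂f_1/∂y = ∂(-3*x*y - x*z + y^2)/∂x - ∂(-x*z + 2*y^2 + 2*y*z)/∂y = -7*y - 3*z
  coefficient of dx ∧ dz: ∂f_3/∂x - ∂f_1/∂z = ∂(3*x*z + 2*y^2)/∂x - ∂(-x*z + 2*y^2 + 2*y*z)/∂z = x - 2*y + 3*z
  coefficient of dy ∧ dz: ∂f_3/∂y - ∂f_2/∂z = ∂(3*x*z + 2*y^2)/∂y - ∂(-3*x*y - x*z + y^2)/∂z = x + 4*y
Assembling: d(omega) = (-7*y - 3*z) dx ∧ dy + (x - 2*y + 3*z) dx ∧ dz + (x + 4*y) dy ∧ dz.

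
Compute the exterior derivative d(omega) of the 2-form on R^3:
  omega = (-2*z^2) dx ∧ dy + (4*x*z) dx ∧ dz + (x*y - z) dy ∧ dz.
d(omega) = (y - 4*z) dx ∧ dy ∧ dz

For a 2-form omega = sum_{i<j} g_{ij} dx_i ∧ dx_j, the exterior derivative is
  d(omega) = sum_{i<j} d(g_{ij}) ∧ dx_i ∧ dx_j = sum_{i<j, k} (∂g_{ij}/∂x_k) dx_k ∧ dx_i ∧ dx_j.
Expand each term, using dx_k ∧ dx_i ∧ dx_j = sgn(permutation) dx_{(a)} ∧ dx_{(b)} ∧ dx_{(c)} with (a < b < c) sorted:
  d(-2*z^2) includes (∂/∂z)(-2*z^2) dz = (-4*z) dz, which multiplied by dx ∧ dy gives (-4*z) dx ∧ dy ∧ dz
  d(x*y - z) includes (∂/∂x)(x*y - z) dx = (y) dx, which multiplied by dy ∧ dz gives (y) dx ∧ dy ∧ dz
Collecting like 3-forms: d(omega) = (y - 4*z) dx ∧ dy ∧ dz.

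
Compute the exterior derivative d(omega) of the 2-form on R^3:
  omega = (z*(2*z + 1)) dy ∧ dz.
d(omega) = 0

For a 2-form omega = sum_{i<j} g_{ij} dx_i ∧ dx_j, the exterior derivative is
  d(omega) = sum_{i<j} d(g_{ij}) ∧ dx_i ∧ dx_j = sum_{i<j, k} (∂g_{ij}/∂x_k) dx_k ∧ dx_i ∧ dx_j.
Expand each term, using dx_k ∧ dx_i ∧ dx_j = sgn(permutation) dx_{(a)} ∧ dx_{(b)} ∧ dx_{(c)} with (a < b < c) sorted:

Collecting like 3-forms: d(omega) = 0.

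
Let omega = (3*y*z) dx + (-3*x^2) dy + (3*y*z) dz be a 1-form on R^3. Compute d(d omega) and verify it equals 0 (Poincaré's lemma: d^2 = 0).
d(d omega) = 0

Step 1: d omega = sum_{i<j} (∂f_j/∂x_i - ∂f_i/∂x_j) dx_i ∧ dx_j:
  coeff of dx ∧ dy: -6*x - 3*z
  coeff of dx ∧ dz: -3*y
  coeff of dy ∧ dz: 3*z
Step 2: Apply d again to each 2-form coefficient. The only possible 3-form in R^3 is dx ∧ dy ∧ dz, with coefficient
  ∂(coeff of dy∧dz)/∂x - ∂(coeff of dx∧dz)/∂y + ∂(coeff of dx∧dy)/∂z
  = ∂/∂x (3*z) - ∂/∂y (-3*y) + ∂/∂z (-6*x - 3*z).
Each of these terms simplifies to sums of mixed partials that cancel in pairs. The result is 0 (by equality of mixed partials for smooth functions — Schwarz / Clairaut).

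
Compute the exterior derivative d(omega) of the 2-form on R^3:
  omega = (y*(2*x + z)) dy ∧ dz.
d(omega) = (2*y) dx ∧ dy ∧ dz

For a 2-form omega = sum_{i<j} g_{ij} dx_i ∧ dx_j, the exterior derivative is
  d(omega) = sum_{i<j} d(g_{ij}) ∧ dx_i ∧ dx_j = sum_{i<j, k} (∂g_{ij}/∂x_k) dx_k ∧ dx_i ∧ dx_j.
Expand each term, using dx_k ∧ dx_i ∧ dx_j = sgn(permutation) dx_{(a)} ∧ dx_{(b)} ∧ dx_{(c)} with (a < b < c) sorted:
  d(y*(2*x + z)) includes (∂/∂x)(y*(2*x + z)) dx = (2*y) dx, which multiplied by dy ∧ dz gives (2*y) dx ∧ dy ∧ dz
Collecting like 3-forms: d(omega) = (2*y) dx ∧ dy ∧ dz.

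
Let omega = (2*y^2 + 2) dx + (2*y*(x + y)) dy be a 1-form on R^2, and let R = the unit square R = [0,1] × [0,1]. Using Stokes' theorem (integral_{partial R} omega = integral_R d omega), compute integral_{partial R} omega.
integral_(partial R) omega = -1

Stokes: integral_partial_R omega = integral_R d omega with d omega = (∂Q/∂x - ∂P/∂y) dx ∧ dy.
  ∂Q/∂x = 2*y
  ∂P/∂y = 4*y
  integrand = ∂Q/∂x - ∂P/∂y = -2*y.
Integrating over R: integral_0^1 integral_0^1 (-2*y) dx dy = -1.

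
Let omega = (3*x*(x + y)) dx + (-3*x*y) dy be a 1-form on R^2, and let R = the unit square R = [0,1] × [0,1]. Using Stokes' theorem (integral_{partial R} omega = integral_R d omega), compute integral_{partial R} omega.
integral_(partial R) omega = -3

Stokes: integral_partial_R omega = integral_R d omega with d omega = (∂Q/∂x - ∂P/∂y) dx ∧ dy.
  ∂Q/∂x = -3*y
  ∂P/∂y = 3*x
  integrand = ∂Q/∂x - ∂P/∂y = -3*x - 3*y.
Integrating over R: integral_0^1 integral_0^1 (-3*x - 3*y) dx dy = -3.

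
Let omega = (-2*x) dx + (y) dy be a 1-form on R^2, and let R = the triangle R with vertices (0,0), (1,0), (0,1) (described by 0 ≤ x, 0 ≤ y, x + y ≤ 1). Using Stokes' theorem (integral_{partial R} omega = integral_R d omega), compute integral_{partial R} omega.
integral_(partial R) omega = 0

Stokes: integral_partial_R omega = integral_R d omega with d omega = (∂Q/∂x - ∂P/∂y) dx ∧ dy.
  ∂Q/∂x = 0
  ∂P/∂y = 0
  integrand = ∂Q/∂x - ∂P/∂y = 0.
Integrating over R: integral_0^1 integral_0^{1-x} (0) dy dx = 0.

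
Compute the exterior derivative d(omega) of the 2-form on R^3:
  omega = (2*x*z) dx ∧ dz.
d(omega) = 0

For a 2-form omega = sum_{i<j} g_{ij} dx_i ∧ dx_j, the exterior derivative is
  d(omega) = sum_{i<j} d(g_{ij}) ∧ dx_i ∧ dx_j = sum_{i<j, k} (∂g_{ij}/∂x_k) dx_k ∧ dx_i ∧ dx_j.
Expand each term, using dx_k ∧ dx_i ∧ dx_j = sgn(permutation) dx_{(a)} ∧ dx_{(b)} ∧ dx_{(c)} with (a < b < c) sorted:

Collecting like 3-forms: d(omega) = 0.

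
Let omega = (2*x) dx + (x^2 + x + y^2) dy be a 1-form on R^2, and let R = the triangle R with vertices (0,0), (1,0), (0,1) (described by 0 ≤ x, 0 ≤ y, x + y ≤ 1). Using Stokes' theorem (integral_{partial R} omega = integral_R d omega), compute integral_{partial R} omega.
integral_(partial R) omega = 5/6

Stokes: integral_partial_R omega = integral_R d omega with d omega = (∂Q/∂x - ∂P/∂y) dx ∧ dy.
  ∂Q/∂x = 2*x + 1
  ∂P/∂y = 0
  integrand = ∂Q/∂x - ∂P/∂y = 2*x + 1.
Integrating over R: integral_0^1 integral_0^{1-x} (2*x + 1) dy dx = 5/6.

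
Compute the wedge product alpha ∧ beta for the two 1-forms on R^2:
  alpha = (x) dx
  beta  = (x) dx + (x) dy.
alpha ∧ beta = (x^2) dx ∧ dy

Distribute the wedge, using dx_i ∧ dx_j = -dx_j ∧ dx_i and dx_i ∧ dx_i = 0. For each pair (i, j) with i < j, the coefficient of dx_i ∧ dx_j in alpha ∧ beta is (alpha_i * beta_j - alpha_j * beta_i). Collecting: alpha ∧ beta = (x^2) dx ∧ dy.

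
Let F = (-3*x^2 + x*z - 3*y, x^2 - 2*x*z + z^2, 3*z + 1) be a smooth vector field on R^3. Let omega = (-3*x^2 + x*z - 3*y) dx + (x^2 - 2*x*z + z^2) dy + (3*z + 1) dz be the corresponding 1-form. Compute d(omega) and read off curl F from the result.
d(omega) = (2*x - 2*z) dy ∧ dz + (x) dz ∧ dx + (2*x - 2*z + 3) dx ∧ dy; curl F = (2*x - 2*z, x, 2*x - 2*z + 3)

d omega = sum_{i<j} (∂f_j/∂x_i - ∂f_i/∂x_j) dx_i ∧ dx_j. Under the identification (dy ∧ dz, dz ∧ dx, dx ∧ dy) ↔ (e_x, e_y, e_z), the coefficients are exactly the components of curl F. Compute:
  ∂R/∂y - ∂Q/∂z = (0) - (-2*x + 2*z) = 2*x - 2*z
  ∂P/∂z - ∂R/∂x = (x) - (0) = x
  ∂Q/∂x - ∂P/∂y = (2*x - 2*z) - (-3) = 2*x - 2*z + 3.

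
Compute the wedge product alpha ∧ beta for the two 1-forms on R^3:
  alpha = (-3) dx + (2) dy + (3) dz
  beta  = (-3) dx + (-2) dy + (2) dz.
alpha ∧ beta = (12) dx ∧ dy + (3) dx ∧ dz + (10) dy ∧ dz

Distribute the wedge, using dx_i ∧ dx_j = -dx_j ∧ dx_i and dx_i ∧ dx_i = 0. For each pair (i, j) with i < j, the coefficient of dx_i ∧ dx_j in alpha ∧ beta is (alpha_i * beta_j - alpha_j * beta_i). Collecting: alpha ∧ beta = (12) dx ∧ dy + (3) dx ∧ dz + (10) dy ∧ dz.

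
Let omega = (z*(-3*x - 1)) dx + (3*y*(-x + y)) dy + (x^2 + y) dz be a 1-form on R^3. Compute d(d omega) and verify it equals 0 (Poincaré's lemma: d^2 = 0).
d(d omega) = 0

Step 1: d omega = sum_{i<j} (∂f_j/∂x_i - ∂f_i/∂x_j) dx_i ∧ dx_j:
  coeff of dx ∧ dy: -3*y
  coeff of dx ∧ dz: 5*x + 1
  coeff of dy ∧ dz: 1
Step 2: Apply d again to each 2-form coefficient. The only possible 3-form in R^3 is dx ∧ dy ∧ dz, with coefficient
  ∂(coeff of dy∧dz)/∂x - ∂(coeff of dx∧dz)/∂y + ∂(coeff of dx∧dy)/∂z
  = ∂/∂x (1) - ∂/∂y (5*x + 1) + ∂/∂z (-3*y).
Each of these terms simplifies to sums of mixed partials that cancel in pairs. The result is 0 (by equality of mixed partials for smooth functions — Schwarz / Clairaut).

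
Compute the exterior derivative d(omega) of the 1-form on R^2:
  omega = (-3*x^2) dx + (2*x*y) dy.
d(omega) = (2*y) dx ∧ dy

For a 1-form omega = sum_i f_i dx_i, the exterior derivative is
  d(omega) = sum_{i < j} (∂f_j/∂x_i - ∂f_i/∂x_j) dx_i ∧ dx_j.
  coefficient of dx ∧ dy: ∂f_2/∂x - ∂f_1/∂y = ∂(2*x*y)/∂x - ∂(-3*x^2)/∂y = 2*y
Assembling: d(omega) = (2*y) dx ∧ dy.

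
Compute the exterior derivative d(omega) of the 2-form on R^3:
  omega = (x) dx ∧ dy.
d(omega) = 0

For a 2-form omega = sum_{i<j} g_{ij} dx_i ∧ dx_j, the exterior derivative is
  d(omega) = sum_{i<j} d(g_{ij}) ∧ dx_i ∧ dx_j = sum_{i<j, k} (∂g_{ij}/∂x_k) dx_k ∧ dx_i ∧ dx_j.
Expand each term, using dx_k ∧ dx_i ∧ dx_j = sgn(permutation) dx_{(a)} ∧ dx_{(b)} ∧ dx_{(c)} with (a < b < c) sorted:

Collecting like 3-forms: d(omega) = 0.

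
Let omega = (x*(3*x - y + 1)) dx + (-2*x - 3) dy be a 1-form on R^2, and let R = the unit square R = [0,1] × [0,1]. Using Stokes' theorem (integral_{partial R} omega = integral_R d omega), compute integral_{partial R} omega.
integral_(partial R) omega = -3/2

Stokes: integral_partial_R omega = integral_R d omega with d omega = (∂Q/∂x - ∂P/∂y) dx ∧ dy.
  ∂Q/∂x = -2
  ∂P/∂y = -x
  integrand = ∂Q/∂x - ∂P/∂y = x - 2.
Integrating over R: integral_0^1 integral_0^1 (x - 2) dx dy = -3/2.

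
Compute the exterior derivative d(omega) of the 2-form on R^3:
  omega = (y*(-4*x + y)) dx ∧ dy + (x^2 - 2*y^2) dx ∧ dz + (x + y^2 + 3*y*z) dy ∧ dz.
d(omega) = (4*y + 1) dx ∧ dy ∧ dz

For a 2-form omega = sum_{i<j} g_{ij} dx_i ∧ dx_j, the exterior derivative is
  d(omega) = sum_{i<j} d(g_{ij}) ∧ dx_i ∧ dx_j = sum_{i<j, k} (∂g_{ij}/∂x_k) dx_k ∧ dx_i ∧ dx_j.
Expand each term, using dx_k ∧ dx_i ∧ dx_j = sgn(permutation) dx_{(a)} ∧ dx_{(b)} ∧ dx_{(c)} with (a < b < c) sorted:
  d(x^2 - 2*y^2) includes (∂/∂y)(x^2 - 2*y^2) dy = (-4*y) dy, which multiplied by dx ∧ dz gives (4*y) dx ∧ dy ∧ dz
  d(x + y^2 + 3*y*z) includes (∂/∂x)(x + y^2 + 3*y*z) dx = (1) dx, which multiplied by dy ∧ dz gives (1) dx ∧ dy ∧ dz
Collecting like 3-forms: d(omega) = (4*y + 1) dx ∧ dy ∧ dz.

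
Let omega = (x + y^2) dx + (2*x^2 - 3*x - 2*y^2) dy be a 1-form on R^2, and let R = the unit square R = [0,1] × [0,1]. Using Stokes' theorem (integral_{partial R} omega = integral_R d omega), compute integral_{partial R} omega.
integral_(partial R) omega = -2

Stokes: integral_partial_R omega = integral_R d omega with d omega = (∂Q/∂x - ∂P/∂y) dx ∧ dy.
  ∂Q/∂x = 4*x - 3
  ∂P/∂y = 2*y
  integrand = ∂Q/∂x - ∂P/∂y = 4*x - 2*y - 3.
Integrating over R: integral_0^1 integral_0^1 (4*x - 2*y - 3) dx dy = -2.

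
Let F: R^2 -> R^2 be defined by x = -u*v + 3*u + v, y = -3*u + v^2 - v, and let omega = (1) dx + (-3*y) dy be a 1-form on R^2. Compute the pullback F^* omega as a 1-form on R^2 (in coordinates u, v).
F^* omega = (-27*u + 9*v^2 - 10*v + 3) du + (18*u*v - 10*u - 6*v^3 + 9*v^2 - 3*v + 1) dv

Using F^*(f dg) = (f ∘ F) d(g ∘ F), substitute each coordinate x_i by F_i(u, v) in f_i, and replace dx_i by d F_i = (∂F_i/∂u) du + (∂F_i/∂v) dv.
  For the x component: f_1(F) = 1; d F_1 = (3 - v) du + (1 - u) dv
  For the y component: f_2(F) = 9*u - 3*v^2 + 3*v; d F_2 = (-3) du + (2*v - 1) dv
Combining and collecting du, dv coefficients:
  coeff of du: -27*u + 9*v^2 - 10*v + 3
  coeff of dv: 18*u*v - 10*u - 6*v^3 + 9*v^2 - 3*v + 1
F^* omega = (-27*u + 9*v^2 - 10*v + 3) du + (18*u*v - 10*u - 6*v^3 + 9*v^2 - 3*v + 1) dv.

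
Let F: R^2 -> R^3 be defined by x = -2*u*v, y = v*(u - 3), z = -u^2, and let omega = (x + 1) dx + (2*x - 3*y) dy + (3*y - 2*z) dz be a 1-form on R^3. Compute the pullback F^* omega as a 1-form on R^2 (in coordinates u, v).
F^* omega = (-4*u^3 - 6*u^2*v - 3*u*v^2 + 18*u*v + 9*v^2 - 2*v) du + (-3*u^2*v + 30*u*v - 2*u - 27*v) dv

Using F^*(f dg) = (f ∘ F) d(g ∘ F), substitute each coordinate x_i by F_i(u, v) in f_i, and replace dx_i by d F_i = (∂F_i/∂u) du + (∂F_i/∂v) dv.
  For the x component: f_1(F) = -2*u*v + 1; d F_1 = (-2*v) du + (-2*u) dv
  For the y component: f_2(F) = v*(9 - 7*u); d F_2 = (v) du + (u - 3) dv
  For the z component: f_3(F) = 2*u^2 + 3*u*v - 9*v; d F_3 = (-2*u) du + (0) dv
Combining and collecting du, dv coefficients:
  coeff of du: -4*u^3 - 6*u^2*v - 3*u*v^2 + 18*u*v + 9*v^2 - 2*v
  coeff of dv: -3*u^2*v + 30*u*v - 2*u - 27*v
F^* omega = (-4*u^3 - 6*u^2*v - 3*u*v^2 + 18*u*v + 9*v^2 - 2*v) du + (-3*u^2*v + 30*u*v - 2*u - 27*v) dv.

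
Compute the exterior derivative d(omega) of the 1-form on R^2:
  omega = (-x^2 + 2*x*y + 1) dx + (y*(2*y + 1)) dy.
d(omega) = (-2*x) dx ∧ dy

For a 1-form omega = sum_i f_i dx_i, the exterior derivative is
  d(omega) = sum_{i < j} (∂f_j/∂x_i - ∂f_i/∂x_j) dx_i ∧ dx_j.
  coefficient of dx ∧ dy: ∂f_2/∂x - ∂f_1/∂y = ∂(y*(2*y + 1))/∂x - ∂(-x^2 + 2*x*y + 1)/∂y = -2*x
Assembling: d(omega) = (-2*x) dx ∧ dy.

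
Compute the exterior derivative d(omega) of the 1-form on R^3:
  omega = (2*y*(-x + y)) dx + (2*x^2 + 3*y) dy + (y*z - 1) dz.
d(omega) = (6*x - 4*y) dx ∧ dy + (z) dy ∧ dz

For a 1-form omega = sum_i f_i dx_i, the exterior derivative is
  d(omega) = sum_{i < j} (∂f_j/∂x_i - ∂f_i/∂x_j) dx_i ∧ dx_j.
  coefficient of dx ∧ dy: ∂f_2/∂x - ∂f_1/∂y = ∂(2*x^2 + 3*y)/∂x - ∂(2*y*(-x + y))/∂y = 6*x - 4*y
  coefficient of dy ∧ dz: ∂f_3/∂y - ∂f_2/∂z = ∂(y*z - 1)/∂y - ∂(2*x^2 + 3*y)/∂z = z
Assembling: d(omega) = (6*x - 4*y) dx ∧ dy + (z) dy ∧ dz.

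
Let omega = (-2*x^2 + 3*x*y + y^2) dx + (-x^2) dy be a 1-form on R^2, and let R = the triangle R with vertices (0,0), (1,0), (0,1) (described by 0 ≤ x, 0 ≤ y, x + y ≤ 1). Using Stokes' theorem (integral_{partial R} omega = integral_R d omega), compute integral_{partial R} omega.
integral_(partial R) omega = -7/6

Stokes: integral_partial_R omega = integral_R d omega with d omega = (∂Q/∂x - ∂P/∂y) dx ∧ dy.
  ∂Q/∂x = -2*x
  ∂P/∂y = 3*x + 2*y
  integrand = ∂Q/∂x - ∂P/∂y = -5*x - 2*y.
Integrating over R: integral_0^1 integral_0^{1-x} (-5*x - 2*y) dy dx = -7/6.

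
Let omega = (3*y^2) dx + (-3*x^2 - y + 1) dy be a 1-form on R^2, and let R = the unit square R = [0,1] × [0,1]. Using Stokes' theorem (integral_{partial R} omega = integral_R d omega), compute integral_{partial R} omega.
integral_(partial R) omega = -6

Stokes: integral_partial_R omega = integral_R d omega with d omega = (∂Q/∂x - ∂P/∂y) dx ∧ dy.
  ∂Q/∂x = -6*x
  ∂P/∂y = 6*y
  integrand = ∂Q/∂x - ∂P/∂y = -6*x - 6*y.
Integrating over R: integral_0^1 integral_0^1 (-6*x - 6*y) dx dy = -6.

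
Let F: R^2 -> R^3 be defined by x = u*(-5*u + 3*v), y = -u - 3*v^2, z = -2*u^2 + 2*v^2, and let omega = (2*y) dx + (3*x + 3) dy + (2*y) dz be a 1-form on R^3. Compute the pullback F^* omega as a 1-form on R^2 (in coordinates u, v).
F^* omega = (43*u^2 + 84*u*v^2 - 15*u*v - 18*v^3 - 3) du + (90*u^2*v - 6*u^2 - 72*u*v^2 - 8*u*v - 24*v^3 - 18*v) dv

Using F^*(f dg) = (f ∘ F) d(g ∘ F), substitute each coordinate x_i by F_i(u, v) in f_i, and replace dx_i by d F_i = (∂F_i/∂u) du + (∂F_i/∂v) dv.
  For the x component: f_1(F) = -2*u - 6*v^2; d F_1 = (-10*u + 3*v) du + (3*u) dv
  For the y component: f_2(F) = -15*u^2 + 9*u*v + 3; d F_2 = (-1) du + (-6*v) dv
  For the z component: f_3(F) = -2*u - 6*v^2; d F_3 = (-4*u) du + (4*v) dv
Combining and collecting du, dv coefficients:
  coeff of du: 43*u^2 + 84*u*v^2 - 15*u*v - 18*v^3 - 3
  coeff of dv: 90*u^2*v - 6*u^2 - 72*u*v^2 - 8*u*v - 24*v^3 - 18*v
F^* omega = (43*u^2 + 84*u*v^2 - 15*u*v - 18*v^3 - 3) du + (90*u^2*v - 6*u^2 - 72*u*v^2 - 8*u*v - 24*v^3 - 18*v) dv.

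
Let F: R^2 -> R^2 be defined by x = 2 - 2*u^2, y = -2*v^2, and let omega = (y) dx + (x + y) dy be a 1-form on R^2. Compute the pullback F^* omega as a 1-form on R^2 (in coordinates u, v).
F^* omega = (8*u*v^2) du + (8*v*(u^2 + v^2 - 1)) dv

Using F^*(f dg) = (f ∘ F) d(g ∘ F), substitute each coordinate x_i by F_i(u, v) in f_i, and replace dx_i by d F_i = (∂F_i/∂u) du + (∂F_i/∂v) dv.
  For the x component: f_1(F) = -2*v^2; d F_1 = (-4*u) du + (0) dv
  For the y component: f_2(F) = -2*u^2 - 2*v^2 + 2; d F_2 = (0) du + (-4*v) dv
Combining and collecting du, dv coefficients:
  coeff of du: 8*u*v^2
  coeff of dv: 8*v*(u^2 + v^2 - 1)
F^* omega = (8*u*v^2) du + (8*v*(u^2 + v^2 - 1)) dv.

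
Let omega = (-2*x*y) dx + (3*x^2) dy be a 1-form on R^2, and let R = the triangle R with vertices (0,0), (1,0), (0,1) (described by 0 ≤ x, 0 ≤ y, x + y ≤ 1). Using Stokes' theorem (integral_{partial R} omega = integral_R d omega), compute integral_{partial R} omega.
integral_(partial R) omega = 4/3

Stokes: integral_partial_R omega = integral_R d omega with d omega = (∂Q/∂x - ∂P/∂y) dx ∧ dy.
  ∂Q/∂x = 6*x
  ∂P/∂y = -2*x
  integrand = ∂Q/∂x - ∂P/∂y = 8*x.
Integrating over R: integral_0^1 integral_0^{1-x} (8*x) dy dx = 4/3.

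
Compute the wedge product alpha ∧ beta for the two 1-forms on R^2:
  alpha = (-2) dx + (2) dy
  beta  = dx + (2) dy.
alpha ∧ beta = (-6) dx ∧ dy

Distribute the wedge, using dx_i ∧ dx_j = -dx_j ∧ dx_i and dx_i ∧ dx_i = 0. For each pair (i, j) with i < j, the coefficient of dx_i ∧ dx_j in alpha ∧ beta is (alpha_i * beta_j - alpha_j * beta_i). Collecting: alpha ∧ beta = (-6) dx ∧ dy.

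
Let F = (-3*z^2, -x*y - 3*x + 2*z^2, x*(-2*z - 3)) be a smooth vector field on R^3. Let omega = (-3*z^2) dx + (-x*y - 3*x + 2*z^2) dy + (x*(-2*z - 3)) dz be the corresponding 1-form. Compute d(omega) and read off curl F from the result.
d(omega) = (-4*z) dy ∧ dz + (3 - 4*z) dz ∧ dx + (-y - 3) dx ∧ dy; curl F = (-4*z, 3 - 4*z, -y - 3)

d omega = sum_{i<j} (∂f_j/∂x_i - ∂f_i/∂x_j) dx_i ∧ dx_j. Under the identification (dy ∧ dz, dz ∧ dx, dx ∧ dy) ↔ (e_x, e_y, e_z), the coefficients are exactly the components of curl F. Compute:
  ∂R/∂y - ∂Q/∂z = (0) - (4*z) = -4*z
  ∂P/∂z - ∂R/∂x = (-6*z) - (-2*z - 3) = 3 - 4*z
  ∂Q/∂x - ∂P/∂y = (-y - 3) - (0) = -y - 3.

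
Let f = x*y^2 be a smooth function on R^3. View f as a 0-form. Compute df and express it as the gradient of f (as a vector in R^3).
df = (y^2) dx + (2*x*y) dy + (0) dz; grad f = (y^2, 2*x*y, 0)

For a 0-form f, d f = (∂f/∂x) dx + (∂f/∂y) dy + (∂f/∂z) dz. The components of the vector representation are exactly the entries of grad f in Cartesian coordinates:
  ∂f/∂x = y^2
  ∂f/∂y = 2*x*y
  ∂f/∂z = 0.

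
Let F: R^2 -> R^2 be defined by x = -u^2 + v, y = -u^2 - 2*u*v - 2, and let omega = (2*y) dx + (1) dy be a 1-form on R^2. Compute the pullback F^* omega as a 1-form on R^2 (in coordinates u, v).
F^* omega = (4*u^3 + 8*u^2*v + 6*u - 2*v) du + (-2*u^2 - 4*u*v - 2*u - 4) dv

Using F^*(f dg) = (f ∘ F) d(g ∘ F), substitute each coordinate x_i by F_i(u, v) in f_i, and replace dx_i by d F_i = (∂F_i/∂u) du + (∂F_i/∂v) dv.
  For the x component: f_1(F) = -2*u^2 - 4*u*v - 4; d F_1 = (-2*u) du + (1) dv
  For the y component: f_2(F) = 1; d F_2 = (-2*u - 2*v) du + (-2*u) dv
Combining and collecting du, dv coefficients:
  coeff of du: 4*u^3 + 8*u^2*v + 6*u - 2*v
  coeff of dv: -2*u^2 - 4*u*v - 2*u - 4
F^* omega = (4*u^3 + 8*u^2*v + 6*u - 2*v) du + (-2*u^2 - 4*u*v - 2*u - 4) dv.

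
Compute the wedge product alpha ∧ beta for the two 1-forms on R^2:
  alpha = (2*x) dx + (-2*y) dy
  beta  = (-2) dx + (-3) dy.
alpha ∧ beta = (-6*x - 4*y) dx ∧ dy

Distribute the wedge, using dx_i ∧ dx_j = -dx_j ∧ dx_i and dx_i ∧ dx_i = 0. For each pair (i, j) with i < j, the coefficient of dx_i ∧ dx_j in alpha ∧ beta is (alpha_i * beta_j - alpha_j * beta_i). Collecting: alpha ∧ beta = (-6*x - 4*y) dx ∧ dy.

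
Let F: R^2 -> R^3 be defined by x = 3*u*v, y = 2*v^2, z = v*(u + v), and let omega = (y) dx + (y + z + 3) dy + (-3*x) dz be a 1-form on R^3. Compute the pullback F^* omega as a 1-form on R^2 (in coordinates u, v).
F^* omega = (v^2*(-9*u + 6*v)) du + (v*(-9*u^2 - 8*u*v + 12*v^2 + 12)) dv

Using F^*(f dg) = (f ∘ F) d(g ∘ F), substitute each coordinate x_i by F_i(u, v) in f_i, and replace dx_i by d F_i = (∂F_i/∂u) du + (∂F_i/∂v) dv.
  For the x component: f_1(F) = 2*v^2; d F_1 = (3*v) du + (3*u) dv
  For the y component: f_2(F) = u*v + 3*v^2 + 3; d F_2 = (0) du + (4*v) dv
  For the z component: f_3(F) = -9*u*v; d F_3 = (v) du + (u + 2*v) dv
Combining and collecting du, dv coefficients:
  coeff of du: v^2*(-9*u + 6*v)
  coeff of dv: v*(-9*u^2 - 8*u*v + 12*v^2 + 12)
F^* omega = (v^2*(-9*u + 6*v)) du + (v*(-9*u^2 - 8*u*v + 12*v^2 + 12)) dv.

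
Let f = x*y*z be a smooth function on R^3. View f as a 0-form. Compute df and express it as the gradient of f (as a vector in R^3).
df = (y*z) dx + (x*z) dy + (x*y) dz; grad f = (y*z, x*z, x*y)

For a 0-form f, d f = (∂f/∂x) dx + (∂f/∂y) dy + (∂f/∂z) dz. The components of the vector representation are exactly the entries of grad f in Cartesian coordinates:
  ∂f/∂x = y*z
  ∂f/∂y = x*z
  ∂f/∂z = x*y.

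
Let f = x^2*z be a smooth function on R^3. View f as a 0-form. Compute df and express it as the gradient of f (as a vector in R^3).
df = (2*x*z) dx + (0) dy + (x^2) dz; grad f = (2*x*z, 0, x^2)

For a 0-form f, d f = (∂f/∂x) dx + (∂f/∂y) dy + (∂f/∂z) dz. The components of the vector representation are exactly the entries of grad f in Cartesian coordinates:
  ∂f/∂x = 2*x*z
  ∂f/∂y = 0
  ∂f/∂z = x^2.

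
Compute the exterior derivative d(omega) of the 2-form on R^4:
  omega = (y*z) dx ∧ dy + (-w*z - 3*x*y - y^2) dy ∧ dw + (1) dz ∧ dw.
d(omega) = (y) dx ∧ dy ∧ dz + (-3*y) dx ∧ dy ∧ dw + (w) dy ∧ dz ∧ dw

For a 2-form omega = sum_{i<j} g_{ij} dx_i ∧ dx_j, the exterior derivative is
  d(omega) = sum_{i<j} d(g_{ij}) ∧ dx_i ∧ dx_j = sum_{i<j, k} (∂g_{ij}/∂x_k) dx_k ∧ dx_i ∧ dx_j.
Expand each term, using dx_k ∧ dx_i ∧ dx_j = sgn(permutation) dx_{(a)} ∧ dx_{(b)} ∧ dx_{(c)} with (a < b < c) sorted:
  d(y*z) includes (∂/∂z)(y*z) dz = (y) dz, which multiplied by dx ∧ dy gives (y) dx ∧ dy ∧ dz
  d(-w*z - 3*x*y - y^2) includes (∂/∂x)(-w*z - 3*x*y - y^2) dx = (-3*y) dx, which multiplied by dy ∧ dw gives (-3*y) dx ∧ dy ∧ dw
  d(-w*z - 3*x*y - y^2) includes (∂/∂z)(-w*z - 3*x*y - y^2) dz = (-w) dz, which multiplied by dy ∧ dw gives (w) dy ∧ dz ∧ dw
Collecting like 3-forms: d(omega) = (y) dx ∧ dy ∧ dz + (-3*y) dx ∧ dy ∧ dw + (w) dy ∧ dz ∧ dw.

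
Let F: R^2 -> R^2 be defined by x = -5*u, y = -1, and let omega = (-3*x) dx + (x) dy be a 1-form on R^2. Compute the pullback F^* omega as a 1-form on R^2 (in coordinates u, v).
F^* omega = (-75*u) du

Using F^*(f dg) = (f ∘ F) d(g ∘ F), substitute each coordinate x_i by F_i(u, v) in f_i, and replace dx_i by d F_i = (∂F_i/∂u) du + (∂F_i/∂v) dv.
  For the x component: f_1(F) = 15*u; d F_1 = (-5) du + (0) dv
  For the y component: f_2(F) = -5*u; d F_2 = (0) du + (0) dv
Combining and collecting du, dv coefficients:
  coeff of du: -75*u
  coeff of dv: 0
F^* omega = (-75*u) du.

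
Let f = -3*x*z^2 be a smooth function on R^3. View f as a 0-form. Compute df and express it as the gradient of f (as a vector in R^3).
df = (-3*z^2) dx + (0) dy + (-6*x*z) dz; grad f = (-3*z^2, 0, -6*x*z)

For a 0-form f, d f = (∂f/∂x) dx + (∂f/∂y) dy + (∂f/∂z) dz. The components of the vector representation are exactly the entries of grad f in Cartesian coordinates:
  ∂f/∂x = -3*z^2
  ∂f/∂y = 0
  ∂f/∂z = -6*x*z.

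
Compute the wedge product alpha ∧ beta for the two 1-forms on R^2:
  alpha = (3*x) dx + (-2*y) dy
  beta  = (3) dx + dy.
alpha ∧ beta = (3*x + 6*y) dx ∧ dy

Distribute the wedge, using dx_i ∧ dx_j = -dx_j ∧ dx_i and dx_i ∧ dx_i = 0. For each pair (i, j) with i < j, the coefficient of dx_i ∧ dx_j in alpha ∧ beta is (alpha_i * beta_j - alpha_j * beta_i). Collecting: alpha ∧ beta = (3*x + 6*y) dx ∧ dy.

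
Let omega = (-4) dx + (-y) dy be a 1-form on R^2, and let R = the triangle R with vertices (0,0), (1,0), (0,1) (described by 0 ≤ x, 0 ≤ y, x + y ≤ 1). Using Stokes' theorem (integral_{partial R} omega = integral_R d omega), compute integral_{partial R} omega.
integral_(partial R) omega = 0

Stokes: integral_partial_R omega = integral_R d omega with d omega = (∂Q/∂x - ∂P/∂y) dx ∧ dy.
  ∂Q/∂x = 0
  ∂P/∂y = 0
  integrand = ∂Q/∂x - ∂P/∂y = 0.
Integrating over R: integral_0^1 integral_0^{1-x} (0) dy dx = 0.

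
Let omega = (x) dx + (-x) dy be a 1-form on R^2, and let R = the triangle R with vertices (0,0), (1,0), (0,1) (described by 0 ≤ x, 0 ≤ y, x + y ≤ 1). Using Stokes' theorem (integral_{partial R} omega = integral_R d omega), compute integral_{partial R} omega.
integral_(partial R) omega = -1/2

Stokes: integral_partial_R omega = integral_R d omega with d omega = (∂Q/∂x - ∂P/∂y) dx ∧ dy.
  ∂Q/∂x = -1
  ∂P/∂y = 0
  integrand = ∂Q/∂x - ∂P/∂y = -1.
Integrating over R: integral_0^1 integral_0^{1-x} (-1) dy dx = -1/2.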